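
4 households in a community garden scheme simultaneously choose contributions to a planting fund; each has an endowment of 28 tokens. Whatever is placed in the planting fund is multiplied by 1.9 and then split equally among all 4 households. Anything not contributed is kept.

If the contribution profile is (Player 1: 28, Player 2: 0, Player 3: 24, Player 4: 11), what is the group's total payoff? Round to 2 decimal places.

168.70 tokens

Total contributed: 28 + 0 + 24 + 11 = 63; total kept: 4 × 28 − 63 = 49.
The planting fund pays out 1.9 × 63 = 119.70 in aggregate.
Group total = 49 + 119.70 = 168.70.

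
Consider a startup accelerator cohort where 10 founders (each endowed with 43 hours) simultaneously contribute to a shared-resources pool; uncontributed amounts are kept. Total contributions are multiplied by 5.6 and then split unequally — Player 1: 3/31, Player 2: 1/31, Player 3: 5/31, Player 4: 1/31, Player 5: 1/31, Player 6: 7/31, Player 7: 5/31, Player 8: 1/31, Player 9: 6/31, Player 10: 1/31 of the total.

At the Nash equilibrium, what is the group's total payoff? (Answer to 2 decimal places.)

825.60 hours

For player j, contributing a unit is worthwhile iff 5.6 × (j's share) ≥ 1, i.e. iff j's share is at least 0.1786.
Player 6 and Player 9 are above the threshold, contributing 43 each; the remaining 8 contribute 0. Total contributed: 86.
The shared-resources pool pays out 5.6 × 86 = 481.60 in total (split across the unequal shares, but the aggregate is all that matters for the group sum).
The 8 free-riders keep 43 each, adding 344. Group total = 344 + 481.60 = 825.60.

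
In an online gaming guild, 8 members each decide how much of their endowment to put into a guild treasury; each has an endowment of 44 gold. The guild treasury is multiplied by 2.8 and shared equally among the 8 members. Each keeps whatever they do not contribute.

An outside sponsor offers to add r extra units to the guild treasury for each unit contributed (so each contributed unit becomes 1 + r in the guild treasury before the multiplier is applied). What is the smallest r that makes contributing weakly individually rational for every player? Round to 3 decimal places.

With matching at rate r, one contributed unit becomes (1 + r) in the guild treasury and returns 2.8 × (1 + r) / 8 to the contributor.
Setting this equal to 1: 1 + r = 8/2.8 = 2.8571.
So the minimum matching rate is r = 2.8571 − 1 = 1.857.

1.857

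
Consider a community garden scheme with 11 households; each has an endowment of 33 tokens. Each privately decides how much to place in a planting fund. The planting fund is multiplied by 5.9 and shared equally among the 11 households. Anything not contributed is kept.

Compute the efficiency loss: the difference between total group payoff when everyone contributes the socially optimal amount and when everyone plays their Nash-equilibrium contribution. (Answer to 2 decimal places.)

Each contributed unit returns 5.9/11 = 0.5364 to its contributor — below 1 — so contributing 0 is dominant for every player. At the Nash equilibrium everyone keeps their 33, and the group total is 11 × 33 = 363.
Each contributed unit returns 5.900 to the group as a whole (0.5364 to each of 11 players), which exceeds 1, so the social optimum is full contribution: group total = 5.900 × 363 = 2141.70.
Efficiency loss = 2141.70 − 363 = 1778.70.

1778.70 tokens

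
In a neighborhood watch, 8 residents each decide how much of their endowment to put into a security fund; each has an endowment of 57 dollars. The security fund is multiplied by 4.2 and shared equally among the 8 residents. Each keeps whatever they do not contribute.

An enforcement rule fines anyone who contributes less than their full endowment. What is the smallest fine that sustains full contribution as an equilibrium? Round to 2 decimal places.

27.08 dollars

Given the others contribute fully, the best deviation is to contribute 0 (any partial contribution still incurs the fine and gives up units whose private return 0.5250 is below 1).
Deviating from 57 to 0 saves 57 dollars but forfeits the deviator's share of the drop in the security fund: 4.2/8 × 57 = 29.92.
So the deviation gain is 57 − 29.92 = 27.08, and the fine must be at least 27.08 dollars to wipe it out.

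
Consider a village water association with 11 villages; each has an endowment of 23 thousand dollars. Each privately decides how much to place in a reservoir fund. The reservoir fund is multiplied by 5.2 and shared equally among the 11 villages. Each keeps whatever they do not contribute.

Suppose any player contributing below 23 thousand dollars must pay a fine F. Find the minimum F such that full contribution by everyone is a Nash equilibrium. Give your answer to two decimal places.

Given the others contribute fully, the best deviation is to contribute 0 (any partial contribution still incurs the fine and gives up units whose private return 0.4727 is below 1).
Deviating from 23 to 0 saves 23 thousand dollars but forfeits the deviator's share of the drop in the reservoir fund: 5.2/11 × 23 = 10.87.
So the deviation gain is 23 − 10.87 = 12.13, and the fine must be at least 12.13 thousand dollars to wipe it out.

12.13 thousand dollars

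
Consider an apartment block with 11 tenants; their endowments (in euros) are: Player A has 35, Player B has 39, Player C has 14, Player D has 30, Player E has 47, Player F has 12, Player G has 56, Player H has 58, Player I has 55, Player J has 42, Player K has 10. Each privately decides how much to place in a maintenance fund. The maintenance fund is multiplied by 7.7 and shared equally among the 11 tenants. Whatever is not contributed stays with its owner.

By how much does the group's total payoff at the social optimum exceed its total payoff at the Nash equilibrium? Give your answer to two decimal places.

The private return per contributed unit is 7.7/11 = 0.7000 < 1 for every player regardless of endowment, so the Nash equilibrium is zero contribution and the group total is Σ E_j = 35 + 39 + 14 + 30 + 47 + 12 + 56 + 58 + 55 + 42 + 10 = 398.
Each contributed unit returns 7.700 to the group, so the social optimum is full contribution by everyone: group total = 7.700 × 398 = 3064.60.
Efficiency loss = (7.700 − 1) × 398 = 2666.60.

2666.60 euros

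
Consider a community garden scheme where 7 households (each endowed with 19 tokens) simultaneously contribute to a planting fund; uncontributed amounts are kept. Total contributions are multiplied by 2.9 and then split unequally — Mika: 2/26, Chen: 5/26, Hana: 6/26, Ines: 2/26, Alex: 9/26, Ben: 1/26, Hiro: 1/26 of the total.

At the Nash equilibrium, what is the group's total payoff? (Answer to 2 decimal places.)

A player with share s gets back 2.9·s per unit contributed, so full contribution is dominant for anyone with s > 1/2.9 = 0.3448 and zero contribution is dominant for anyone below.
The only share above 0.3448 is Alex's 9/26, contributing 19; the remaining 6 contribute 0. Total contributed: 19.
The planting fund pays out 2.9 × 19 = 55.10 in total (split across the unequal shares, but the aggregate is all that matters for the group sum).
The 6 free-riders keep 19 each, adding 114. Group total = 114 + 55.10 = 169.10.

169.10 tokens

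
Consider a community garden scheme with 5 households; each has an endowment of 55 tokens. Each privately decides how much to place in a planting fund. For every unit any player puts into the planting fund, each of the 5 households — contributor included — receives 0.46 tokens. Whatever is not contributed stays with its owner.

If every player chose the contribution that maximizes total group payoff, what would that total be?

632.50 tokens

Each contributed unit returns 2.300 to the group as a whole (0.46 to each of 5 players), which exceeds 1, so the social optimum is full contribution: group total = 2.300 × 275 = 632.50.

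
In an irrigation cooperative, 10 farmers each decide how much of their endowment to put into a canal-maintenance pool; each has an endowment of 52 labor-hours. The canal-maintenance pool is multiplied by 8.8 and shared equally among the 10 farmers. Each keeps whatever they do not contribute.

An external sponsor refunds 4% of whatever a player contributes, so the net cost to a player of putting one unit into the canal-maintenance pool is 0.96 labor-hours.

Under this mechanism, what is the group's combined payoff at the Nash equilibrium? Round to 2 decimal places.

The effective private return is (8.8/10) / 0.96 = 0.9167, which is still under 1, so the mechanism doesn't change anyone's dominant strategy: zero contribution.
At the Nash equilibrium no one contributes; group total payoff = 10 × 52 = 520.

520.00 labor-hours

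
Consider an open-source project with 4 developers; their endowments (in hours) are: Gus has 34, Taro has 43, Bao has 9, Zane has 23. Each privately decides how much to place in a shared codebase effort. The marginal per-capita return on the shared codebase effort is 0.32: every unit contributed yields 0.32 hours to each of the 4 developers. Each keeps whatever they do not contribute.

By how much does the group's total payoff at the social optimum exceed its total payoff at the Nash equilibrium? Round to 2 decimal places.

30.52 hours

The private return per contributed unit is 0.32 < 1 for everyone, so the Nash equilibrium is zero contribution and the group total is Σ E_j = 34 + 43 + 9 + 23 = 109.
Each contributed unit returns 1.280 to the group, so the social optimum is full contribution by everyone: group total = 1.280 × 109 = 139.52.
Efficiency loss = (1.280 − 1) × 109 = 30.52.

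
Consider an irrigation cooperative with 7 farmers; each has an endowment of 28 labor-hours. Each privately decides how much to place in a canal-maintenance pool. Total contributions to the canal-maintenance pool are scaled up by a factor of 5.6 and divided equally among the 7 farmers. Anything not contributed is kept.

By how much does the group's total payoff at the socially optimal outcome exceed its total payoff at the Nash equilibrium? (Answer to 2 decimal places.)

901.60 labor-hours

Each contributed unit returns 5.6/7 = 0.8000 to its contributor — below 1 — so contributing 0 is dominant for every player. At the Nash equilibrium everyone keeps their 28, and the group total is 7 × 28 = 196.
Each contributed unit returns 5.600 to the group as a whole (0.8000 to each of 7 players), which exceeds 1, so the social optimum is full contribution: group total = 5.600 × 196 = 1097.60.
Efficiency loss = 1097.60 − 196 = 901.60.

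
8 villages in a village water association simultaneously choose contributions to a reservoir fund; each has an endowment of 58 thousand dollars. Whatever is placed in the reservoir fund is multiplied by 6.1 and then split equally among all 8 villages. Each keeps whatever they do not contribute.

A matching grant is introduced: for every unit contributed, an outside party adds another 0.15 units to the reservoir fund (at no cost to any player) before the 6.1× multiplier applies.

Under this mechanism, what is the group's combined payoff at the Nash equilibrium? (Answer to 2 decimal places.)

With the mechanism, a contributed unit returns 6.1 × 1.15 / 8 = 0.8769 per unit of net cost — still below 1 — so contributing 0 remains dominant for every player.
At the Nash equilibrium no one contributes; group total payoff = 8 × 58 = 464.

464.00 thousand dollars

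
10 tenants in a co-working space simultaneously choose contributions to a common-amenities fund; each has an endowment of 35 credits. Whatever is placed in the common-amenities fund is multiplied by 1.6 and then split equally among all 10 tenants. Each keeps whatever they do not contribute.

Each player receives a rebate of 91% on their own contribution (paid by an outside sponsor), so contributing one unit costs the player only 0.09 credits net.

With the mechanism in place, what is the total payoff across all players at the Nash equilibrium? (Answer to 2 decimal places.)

878.50 credits

The effective private return per unit is now (1.6/10) / 0.09 = 1.7778 > 1, so every player's dominant strategy flips to full contribution.
So the Nash equilibrium is full contribution by all 10; the group earns 10 × (35 × 0.91 + 1.6 × 35) = 878.50.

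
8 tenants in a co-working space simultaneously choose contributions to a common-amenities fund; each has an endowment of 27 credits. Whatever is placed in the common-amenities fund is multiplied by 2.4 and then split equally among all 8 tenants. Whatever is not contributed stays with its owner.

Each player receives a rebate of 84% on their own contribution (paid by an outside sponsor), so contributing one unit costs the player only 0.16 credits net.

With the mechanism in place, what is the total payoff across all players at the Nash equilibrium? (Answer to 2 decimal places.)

699.84 credits

Under the mechanism each unit contributed yields (2.4/8) / 0.16 = 1.8750 back to its contributor per unit of net cost, which exceeds 1, making full contribution the dominant choice for everyone.
At the Nash equilibrium everyone contributes 27. Group total payoff = 8 × (27 × 0.84 + 2.4 × 27) = 699.84.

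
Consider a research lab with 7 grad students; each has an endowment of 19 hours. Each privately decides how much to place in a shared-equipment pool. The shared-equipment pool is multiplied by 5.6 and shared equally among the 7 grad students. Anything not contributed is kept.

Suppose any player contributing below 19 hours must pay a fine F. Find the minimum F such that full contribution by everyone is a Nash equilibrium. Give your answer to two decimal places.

3.80 hours

Given the others contribute fully, the best deviation is to contribute 0 (any partial contribution still incurs the fine and gives up units whose private return 0.8000 is below 1).
Deviating from 19 to 0 saves 19 hours but forfeits the deviator's share of the drop in the shared-equipment pool: 5.6/7 × 19 = 15.20.
So the deviation gain is 19 − 15.20 = 3.80, and the fine must be at least 3.80 hours to wipe it out.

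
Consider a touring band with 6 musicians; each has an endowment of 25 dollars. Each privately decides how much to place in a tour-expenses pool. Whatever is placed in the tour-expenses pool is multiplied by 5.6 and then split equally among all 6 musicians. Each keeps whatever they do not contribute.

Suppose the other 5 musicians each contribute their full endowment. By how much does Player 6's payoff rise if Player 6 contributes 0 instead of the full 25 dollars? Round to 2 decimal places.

1.67 dollars

Switching from a contribution of 25 to 0 lets Player 6 keep an extra 25 dollars, but lowers the tour-expenses pool by 25, which costs Player 6 their own share of that drop: 5.6/6 × 25 = 23.33.
Net gain = 25 − 23.33 = 1.67. The private return per contributed unit (0.9333) is below 1, so free-riding is indeed the best response regardless of what the others do.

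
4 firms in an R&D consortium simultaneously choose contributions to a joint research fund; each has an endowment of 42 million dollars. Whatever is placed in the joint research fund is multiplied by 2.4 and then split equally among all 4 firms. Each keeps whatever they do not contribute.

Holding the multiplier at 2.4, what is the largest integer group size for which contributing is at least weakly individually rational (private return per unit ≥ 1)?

2

Private return per unit is 2.4/(group size), which is ≥ 1 whenever the group size is ≤ 2.4.
The largest such integer is 2.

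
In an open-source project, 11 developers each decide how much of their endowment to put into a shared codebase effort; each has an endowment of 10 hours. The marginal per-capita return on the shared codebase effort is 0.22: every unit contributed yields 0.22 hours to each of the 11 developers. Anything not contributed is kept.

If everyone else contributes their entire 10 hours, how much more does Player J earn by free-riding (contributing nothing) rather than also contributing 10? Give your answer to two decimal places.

Switching from a contribution of 10 to 0 lets Player J keep an extra 10 hours, but lowers the shared codebase effort by 10, which costs Player J their own share of that drop: 0.22 × 10 = 2.20.
Net gain = 10 − 2.20 = 7.80. The private return per contributed unit (0.22) is below 1, so free-riding is indeed the best response regardless of what the others do.

7.80 hours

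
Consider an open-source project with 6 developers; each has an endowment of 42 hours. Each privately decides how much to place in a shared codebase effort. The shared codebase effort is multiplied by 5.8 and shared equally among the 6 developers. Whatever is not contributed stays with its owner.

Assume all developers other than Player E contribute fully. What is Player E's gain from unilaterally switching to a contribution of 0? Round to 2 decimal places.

Switching from a contribution of 42 to 0 lets Player E keep an extra 42 hours, but lowers the shared codebase effort by 42, which costs Player E their own share of that drop: 5.8/6 × 42 = 40.60.
Net gain = 42 − 40.60 = 1.40. The private return per contributed unit (0.9667) is below 1, so free-riding is indeed the best response regardless of what the others do.

1.40 hours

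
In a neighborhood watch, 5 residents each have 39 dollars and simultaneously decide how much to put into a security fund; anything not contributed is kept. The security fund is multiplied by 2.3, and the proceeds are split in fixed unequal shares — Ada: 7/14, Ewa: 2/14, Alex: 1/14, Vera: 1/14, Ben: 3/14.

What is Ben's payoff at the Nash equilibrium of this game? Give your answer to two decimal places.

58.22 dollars

Each unit j contributes comes back to j as 2.3 × (j's share), so j prefers to contribute only if that share exceeds 1/2.3 = 0.4348; otherwise keeping the unit dominates.
Ada alone (share 7/14) is above the threshold, contributing 39; the remaining 4 contribute 0. Total contributed: 39.
Ben keeps 39 and receives 2.3 × 39 × 3/14 = 19.22 from the security fund, for a payoff of 58.22.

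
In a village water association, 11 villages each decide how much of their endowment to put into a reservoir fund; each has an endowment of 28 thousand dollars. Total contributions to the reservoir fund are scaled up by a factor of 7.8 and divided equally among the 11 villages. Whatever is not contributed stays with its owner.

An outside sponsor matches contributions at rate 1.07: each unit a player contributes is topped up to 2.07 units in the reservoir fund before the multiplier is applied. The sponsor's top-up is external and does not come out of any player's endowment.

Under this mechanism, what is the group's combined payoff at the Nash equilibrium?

The effective private return per unit is now 7.8 × 2.07 / 11 = 1.4678 > 1, so every player's dominant strategy flips to full contribution.
At the Nash equilibrium everyone contributes 28. Group total payoff = 7.8 × 2.07 × 308 = 4972.97.

4972.97 thousand dollars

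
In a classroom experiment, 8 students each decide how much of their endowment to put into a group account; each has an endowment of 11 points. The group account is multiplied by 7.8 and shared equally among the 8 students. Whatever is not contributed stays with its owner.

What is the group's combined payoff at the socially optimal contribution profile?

Each contributed unit returns 7.800 to the group as a whole (0.9750 to each of 8 players), which exceeds 1, so the social optimum is full contribution: group total = 7.800 × 88 = 686.40.

686.40 points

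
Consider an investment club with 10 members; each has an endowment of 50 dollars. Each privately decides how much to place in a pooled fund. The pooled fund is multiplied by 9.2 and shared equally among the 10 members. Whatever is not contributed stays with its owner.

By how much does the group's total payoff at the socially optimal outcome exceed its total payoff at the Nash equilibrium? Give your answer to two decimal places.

4100.00 dollars

Each contributed unit returns 9.2/10 = 0.9200 to its contributor — below 1 — so contributing 0 is dominant for every player. At the Nash equilibrium everyone keeps their 50, and the group total is 10 × 50 = 500.
Each contributed unit returns 9.200 to the group as a whole (0.9200 to each of 10 players), which exceeds 1, so the social optimum is full contribution: group total = 9.200 × 500 = 4600.00.
Efficiency loss = 4600.00 − 500 = 4100.00.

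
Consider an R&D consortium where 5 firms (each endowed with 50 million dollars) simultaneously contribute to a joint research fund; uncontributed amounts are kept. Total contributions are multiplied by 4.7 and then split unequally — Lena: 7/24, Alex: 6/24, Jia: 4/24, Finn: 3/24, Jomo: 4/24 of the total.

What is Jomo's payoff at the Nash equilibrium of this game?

128.33 million dollars

Each unit j contributes comes back to j as 4.7 × (j's share), so j prefers to contribute only if that share exceeds 1/4.7 = 0.2128; otherwise keeping the unit dominates.
Lena and Alex are above the threshold, contributing 50 each; the remaining 3 contribute 0. Total contributed: 100.
Jomo keeps 50 and receives 4.7 × 100 × 4/24 = 78.33 from the joint research fund, for a payoff of 128.33.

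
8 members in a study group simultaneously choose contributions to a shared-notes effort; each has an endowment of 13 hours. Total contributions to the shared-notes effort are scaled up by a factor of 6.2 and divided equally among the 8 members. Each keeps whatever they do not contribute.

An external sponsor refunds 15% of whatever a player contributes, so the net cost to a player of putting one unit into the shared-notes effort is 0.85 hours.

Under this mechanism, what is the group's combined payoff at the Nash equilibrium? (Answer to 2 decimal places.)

104.00 hours

With the mechanism, a contributed unit returns (6.2/8) / 0.85 = 0.9118 per unit of net cost — still below 1 — so contributing 0 remains dominant for every player.
At the Nash equilibrium no one contributes; group total payoff = 8 × 13 = 104.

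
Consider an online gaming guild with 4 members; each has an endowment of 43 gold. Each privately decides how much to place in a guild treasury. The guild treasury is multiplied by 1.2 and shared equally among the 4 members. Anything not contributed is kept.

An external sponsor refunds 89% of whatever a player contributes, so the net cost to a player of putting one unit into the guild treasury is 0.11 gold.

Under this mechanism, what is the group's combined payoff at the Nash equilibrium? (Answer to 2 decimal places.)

The effective private return per unit is now (1.2/4) / 0.11 = 2.7273 > 1, so every player's dominant strategy flips to full contribution.
At the Nash equilibrium everyone contributes 43. Group total payoff = 4 × (43 × 0.89 + 1.2 × 43) = 359.48.

359.48 gold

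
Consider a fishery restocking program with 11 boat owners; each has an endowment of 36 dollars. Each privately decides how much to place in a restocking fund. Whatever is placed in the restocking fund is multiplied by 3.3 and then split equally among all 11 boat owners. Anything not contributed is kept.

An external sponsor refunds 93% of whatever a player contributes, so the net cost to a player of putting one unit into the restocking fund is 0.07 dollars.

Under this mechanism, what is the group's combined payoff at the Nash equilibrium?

1675.08 dollars

With the mechanism, a contributed unit returns (3.3/11) / 0.07 = 4.2857 per unit of net cost to the contributor — now above 1 — so contributing fully is weakly dominant for every player.
At the Nash equilibrium everyone contributes 36. Group total payoff = 11 × (36 × 0.93 + 3.3 × 36) = 1675.08.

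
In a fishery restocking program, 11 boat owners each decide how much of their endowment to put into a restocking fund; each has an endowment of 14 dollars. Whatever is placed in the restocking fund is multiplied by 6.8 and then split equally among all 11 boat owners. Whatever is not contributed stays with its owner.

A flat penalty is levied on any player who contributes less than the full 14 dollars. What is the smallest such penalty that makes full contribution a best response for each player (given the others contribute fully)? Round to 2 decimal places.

Given the others contribute fully, the best deviation is to contribute 0 (any partial contribution still incurs the fine and gives up units whose private return 0.6182 is below 1).
Deviating from 14 to 0 saves 14 dollars but forfeits the deviator's share of the drop in the restocking fund: 6.8/11 × 14 = 8.65.
So the deviation gain is 14 − 8.65 = 5.35, and the fine must be at least 5.35 dollars to wipe it out.

5.35 dollars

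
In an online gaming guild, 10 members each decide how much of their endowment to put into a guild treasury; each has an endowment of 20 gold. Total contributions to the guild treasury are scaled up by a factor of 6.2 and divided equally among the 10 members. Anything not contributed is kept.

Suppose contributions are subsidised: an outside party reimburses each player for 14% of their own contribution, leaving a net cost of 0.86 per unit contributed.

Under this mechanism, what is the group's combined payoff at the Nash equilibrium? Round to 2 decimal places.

Even with the mechanism, each unit contributed returns only (6.2/10) / 0.86 = 0.7209 per unit of net cost, so contributing nothing is still dominant.
Everyone keeps their endowment and the group total is 10 × 20 = 200.

200.00 gold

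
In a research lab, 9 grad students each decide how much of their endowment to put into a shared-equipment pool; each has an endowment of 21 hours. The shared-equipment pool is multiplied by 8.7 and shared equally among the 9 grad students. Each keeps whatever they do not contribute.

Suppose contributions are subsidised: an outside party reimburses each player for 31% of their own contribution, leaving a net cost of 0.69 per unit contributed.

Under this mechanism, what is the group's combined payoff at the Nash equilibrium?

With the mechanism, a contributed unit returns (8.7/9) / 0.69 = 1.4010 per unit of net cost to the contributor — now above 1 — so contributing fully is weakly dominant for every player.
So the Nash equilibrium is full contribution by all 9; the group earns 9 × (21 × 0.31 + 8.7 × 21) = 1702.89.

1702.89 hours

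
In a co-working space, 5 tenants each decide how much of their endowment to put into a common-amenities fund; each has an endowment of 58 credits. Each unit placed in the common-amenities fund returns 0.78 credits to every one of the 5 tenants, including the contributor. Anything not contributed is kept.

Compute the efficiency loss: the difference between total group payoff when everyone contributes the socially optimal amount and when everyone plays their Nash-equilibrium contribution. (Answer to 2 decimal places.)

The private return per contributed unit is 0.78 < 1, so contributing 0 is dominant for every player. At the Nash equilibrium everyone keeps their 58, and the group total is 5 × 58 = 290.
Each contributed unit returns 3.900 to the group as a whole (0.78 to each of 5 players), which exceeds 1, so the social optimum is full contribution: group total = 3.900 × 290 = 1131.00.
Efficiency loss = 1131.00 − 290 = 841.00.

841.00 credits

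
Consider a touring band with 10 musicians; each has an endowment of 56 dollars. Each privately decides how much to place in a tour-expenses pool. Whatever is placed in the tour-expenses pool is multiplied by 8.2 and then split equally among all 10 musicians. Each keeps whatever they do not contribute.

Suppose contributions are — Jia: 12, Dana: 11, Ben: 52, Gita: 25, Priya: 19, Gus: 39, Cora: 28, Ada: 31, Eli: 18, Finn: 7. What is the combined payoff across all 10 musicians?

Total contributed: 12 + 11 + 52 + 25 + 19 + 39 + 28 + 31 + 18 + 7 = 242; total kept: 10 × 56 − 242 = 318.
The tour-expenses pool pays out 8.2 × 242 = 1984.40 in aggregate.
Group total = 318 + 1984.40 = 2302.40.

2302.40 dollars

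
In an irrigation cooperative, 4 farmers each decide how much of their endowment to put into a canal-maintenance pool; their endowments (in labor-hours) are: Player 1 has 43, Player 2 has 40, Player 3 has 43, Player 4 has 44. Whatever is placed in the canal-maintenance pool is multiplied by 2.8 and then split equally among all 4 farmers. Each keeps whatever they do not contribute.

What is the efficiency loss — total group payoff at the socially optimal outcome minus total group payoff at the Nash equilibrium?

306.00 labor-hours

The private return per contributed unit is 2.8/4 = 0.7000 < 1 for every player regardless of endowment, so the Nash equilibrium is zero contribution and the group total is Σ E_j = 43 + 40 + 43 + 44 = 170.
Each contributed unit returns 2.800 to the group, so the social optimum is full contribution by everyone: group total = 2.800 × 170 = 476.00.
Efficiency loss = (2.800 − 1) × 170 = 306.00.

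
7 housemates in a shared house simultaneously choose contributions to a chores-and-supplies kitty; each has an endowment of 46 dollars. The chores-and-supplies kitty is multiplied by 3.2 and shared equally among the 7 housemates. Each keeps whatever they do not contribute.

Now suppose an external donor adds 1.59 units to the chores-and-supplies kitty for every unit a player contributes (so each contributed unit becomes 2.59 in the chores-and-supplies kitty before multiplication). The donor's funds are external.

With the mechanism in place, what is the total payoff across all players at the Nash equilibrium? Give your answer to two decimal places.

2668.74 dollars

With the mechanism, a contributed unit returns 3.2 × 2.59 / 7 = 1.1840 per unit of net cost to the contributor — now above 1 — so contributing fully is weakly dominant for every player.
So the Nash equilibrium is full contribution by all 7; the group earns 3.2 × 2.59 × 322 = 2668.74.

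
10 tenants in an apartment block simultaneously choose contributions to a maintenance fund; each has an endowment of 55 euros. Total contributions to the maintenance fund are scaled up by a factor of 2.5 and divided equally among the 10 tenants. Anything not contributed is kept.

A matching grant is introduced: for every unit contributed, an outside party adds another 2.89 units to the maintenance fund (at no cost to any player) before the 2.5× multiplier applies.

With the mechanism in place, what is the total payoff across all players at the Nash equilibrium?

550.00 euros

The effective private return is 2.5 × 3.89 / 10 = 0.9725, which is still under 1, so the mechanism doesn't change anyone's dominant strategy: zero contribution.
Everyone keeps their endowment and the group total is 10 × 55 = 550.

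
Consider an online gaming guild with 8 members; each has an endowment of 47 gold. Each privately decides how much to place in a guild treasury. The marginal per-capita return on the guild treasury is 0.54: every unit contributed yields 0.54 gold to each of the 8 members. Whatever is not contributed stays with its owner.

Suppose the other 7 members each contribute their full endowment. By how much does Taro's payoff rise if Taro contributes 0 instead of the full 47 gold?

Switching from a contribution of 47 to 0 lets Taro keep an extra 47 gold, but lowers the guild treasury by 47, which costs Taro their own share of that drop: 0.54 × 47 = 25.38.
Net gain = 47 − 25.38 = 21.62. The private return per contributed unit (0.54) is below 1, so free-riding is indeed the best response regardless of what the others do.

21.62 gold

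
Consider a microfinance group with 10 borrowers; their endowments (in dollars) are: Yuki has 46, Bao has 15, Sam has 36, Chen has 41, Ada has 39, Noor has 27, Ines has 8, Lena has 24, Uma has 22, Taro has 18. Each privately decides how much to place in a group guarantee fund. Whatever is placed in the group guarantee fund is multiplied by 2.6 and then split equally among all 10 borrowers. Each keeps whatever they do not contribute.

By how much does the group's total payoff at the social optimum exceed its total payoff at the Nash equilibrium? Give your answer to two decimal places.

441.60 dollars

The private return per contributed unit is 2.6/10 = 0.2600 < 1 for every player regardless of endowment, so the Nash equilibrium is zero contribution and the group total is Σ E_j = 46 + 15 + 36 + 41 + 39 + 27 + 8 + 24 + 22 + 18 = 276.
Each contributed unit returns 2.600 to the group, so the social optimum is full contribution by everyone: group total = 2.600 × 276 = 717.60.
Efficiency loss = (2.600 − 1) × 276 = 441.60.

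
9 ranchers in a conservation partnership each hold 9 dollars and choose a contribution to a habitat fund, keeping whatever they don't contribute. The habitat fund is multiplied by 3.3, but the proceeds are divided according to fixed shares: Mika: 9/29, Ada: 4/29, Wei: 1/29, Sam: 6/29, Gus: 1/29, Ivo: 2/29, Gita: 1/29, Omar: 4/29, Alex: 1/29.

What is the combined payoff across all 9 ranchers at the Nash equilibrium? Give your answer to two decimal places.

101.70 dollars

Each unit j contributes comes back to j as 3.3 × (j's share), so j prefers to contribute only if that share exceeds 1/3.3 = 0.3030; otherwise keeping the unit dominates.
Only Mika (9/29) clears that bar, contributing 9; the remaining 8 contribute 0. Total contributed: 9.
The habitat fund pays out 3.3 × 9 = 29.70 in total (split across the unequal shares, but the aggregate is all that matters for the group sum).
The 8 free-riders keep 9 each, adding 72. Group total = 72 + 29.70 = 101.70.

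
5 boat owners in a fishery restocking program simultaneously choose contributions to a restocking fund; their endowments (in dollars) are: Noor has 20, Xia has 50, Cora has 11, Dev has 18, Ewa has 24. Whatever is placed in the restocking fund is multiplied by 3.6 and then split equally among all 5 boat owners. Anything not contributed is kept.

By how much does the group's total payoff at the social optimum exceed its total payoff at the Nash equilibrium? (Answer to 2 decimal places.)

The private return per contributed unit is 3.6/5 = 0.7200 < 1 for every player regardless of endowment, so the Nash equilibrium is zero contribution and the group total is Σ E_j = 20 + 50 + 11 + 18 + 24 = 123.
Each contributed unit returns 3.600 to the group, so the social optimum is full contribution by everyone: group total = 3.600 × 123 = 442.80.
Efficiency loss = (3.600 − 1) × 123 = 319.80.

319.80 dollars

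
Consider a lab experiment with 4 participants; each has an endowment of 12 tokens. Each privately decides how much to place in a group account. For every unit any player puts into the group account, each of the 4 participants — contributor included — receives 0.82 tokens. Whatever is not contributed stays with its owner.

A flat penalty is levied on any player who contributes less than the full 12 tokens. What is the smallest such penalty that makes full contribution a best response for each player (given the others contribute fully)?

2.16 tokens

Given the others contribute fully, the best deviation is to contribute 0 (any partial contribution still incurs the fine and gives up units whose private return 0.82 is below 1).
Deviating from 12 to 0 saves 12 tokens but forfeits the deviator's share of the drop in the group account: 0.82 × 12 = 9.84.
So the deviation gain is 12 − 9.84 = 2.16, and the fine must be at least 2.16 tokens to wipe it out.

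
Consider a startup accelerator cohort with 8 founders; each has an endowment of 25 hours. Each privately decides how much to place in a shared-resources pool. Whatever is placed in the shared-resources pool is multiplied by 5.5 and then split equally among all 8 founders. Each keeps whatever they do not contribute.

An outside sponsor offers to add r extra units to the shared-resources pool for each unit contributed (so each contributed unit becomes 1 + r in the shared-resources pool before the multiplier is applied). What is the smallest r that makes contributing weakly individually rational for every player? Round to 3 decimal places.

With matching at rate r, one contributed unit becomes (1 + r) in the shared-resources pool and returns 5.5 × (1 + r) / 8 to the contributor.
Setting this equal to 1: 1 + r = 8/5.5 = 1.4545.
So the minimum matching rate is r = 1.4545 − 1 = 0.455.

0.455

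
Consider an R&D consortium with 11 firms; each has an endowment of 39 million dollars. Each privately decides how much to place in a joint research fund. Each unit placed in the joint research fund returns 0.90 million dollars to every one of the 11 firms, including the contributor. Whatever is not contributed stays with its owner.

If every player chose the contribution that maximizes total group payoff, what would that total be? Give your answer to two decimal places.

4247.10 million dollars

Each contributed unit returns 9.900 to the group as a whole (0.90 to each of 11 players), which exceeds 1, so the social optimum is full contribution: group total = 9.900 × 429 = 4247.10.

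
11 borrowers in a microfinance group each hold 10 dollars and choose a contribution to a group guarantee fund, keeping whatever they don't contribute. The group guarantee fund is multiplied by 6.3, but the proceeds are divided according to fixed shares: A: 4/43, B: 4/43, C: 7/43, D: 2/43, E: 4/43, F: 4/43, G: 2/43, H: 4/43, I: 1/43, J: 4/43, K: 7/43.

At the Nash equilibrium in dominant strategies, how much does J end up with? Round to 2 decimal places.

Each unit j contributes comes back to j as 6.3 × (j's share), so j prefers to contribute only if that share exceeds 1/6.3 = 0.1587; otherwise keeping the unit dominates.
The shares above 0.1587 belong to C and K, contributing 10 each; the remaining 9 contribute 0. Total contributed: 20.
J keeps 10 and receives 6.3 × 20 × 4/43 = 11.72 from the group guarantee fund, for a payoff of 21.72.

21.72 dollars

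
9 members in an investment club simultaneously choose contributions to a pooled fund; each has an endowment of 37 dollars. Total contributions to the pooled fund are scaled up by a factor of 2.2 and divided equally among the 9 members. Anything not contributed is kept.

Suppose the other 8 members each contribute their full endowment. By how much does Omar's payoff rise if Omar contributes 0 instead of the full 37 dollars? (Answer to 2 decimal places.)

27.96 dollars

Switching from a contribution of 37 to 0 lets Omar keep an extra 37 dollars, but lowers the pooled fund by 37, which costs Omar their own share of that drop: 2.2/9 × 37 = 9.04.
Net gain = 37 − 9.04 = 27.96. The private return per contributed unit (0.2444) is below 1, so free-riding is indeed the best response regardless of what the others do.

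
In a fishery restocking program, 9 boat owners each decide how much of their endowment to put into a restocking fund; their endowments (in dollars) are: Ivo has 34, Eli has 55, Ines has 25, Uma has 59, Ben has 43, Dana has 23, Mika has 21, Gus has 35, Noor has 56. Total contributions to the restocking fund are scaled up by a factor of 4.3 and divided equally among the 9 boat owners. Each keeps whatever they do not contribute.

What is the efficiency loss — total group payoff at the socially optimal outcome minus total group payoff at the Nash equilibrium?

1158.30 dollars

The private return per contributed unit is 4.3/9 = 0.4778 < 1 for every player regardless of endowment, so the Nash equilibrium is zero contribution and the group total is Σ E_j = 34 + 55 + 25 + 59 + 43 + 23 + 21 + 35 + 56 = 351.
Each contributed unit returns 4.300 to the group, so the social optimum is full contribution by everyone: group total = 4.300 × 351 = 1509.30.
Efficiency loss = (4.300 − 1) × 351 = 1158.30.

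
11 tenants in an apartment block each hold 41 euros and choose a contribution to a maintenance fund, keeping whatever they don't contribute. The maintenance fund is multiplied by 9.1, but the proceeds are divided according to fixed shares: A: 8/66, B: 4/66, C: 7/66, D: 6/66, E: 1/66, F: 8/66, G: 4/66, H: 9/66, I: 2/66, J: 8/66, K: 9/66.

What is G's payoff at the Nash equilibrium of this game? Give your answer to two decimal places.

Player j's private return per contributed unit is 9.1 × (j's share). Contributing is weakly dominant for j when that share is at least 1/9.1 = 0.1099, and contributing 0 is dominant otherwise.
A, F, H, J and K clear that bar, contributing 41 each; the remaining 6 contribute 0. Total contributed: 205.
G keeps 41 and receives 9.1 × 205 × 4/66 = 113.06 from the maintenance fund, for a payoff of 154.06.

154.06 euros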